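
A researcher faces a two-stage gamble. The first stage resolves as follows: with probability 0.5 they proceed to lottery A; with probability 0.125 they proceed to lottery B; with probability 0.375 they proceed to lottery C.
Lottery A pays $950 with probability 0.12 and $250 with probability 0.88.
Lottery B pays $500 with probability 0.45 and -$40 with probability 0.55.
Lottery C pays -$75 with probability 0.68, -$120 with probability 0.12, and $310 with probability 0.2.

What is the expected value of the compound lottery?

$191.10

EV(A) = 0.12 × 950 + 0.88 × 250 = 114 + 220 = 334
EV(B) = 0.45 × 500 + 0.55 × (-40) = 225 − 22 = 203
EV(C) = 0.68 × (-75) + 0.12 × (-120) + 0.2 × 310 = -51 − 14.4 + 62 = -3.4
Overall = 0.5 × 334 + 0.125 × 203 + 0.375 × (-3.4) = 167 + 25.375 − 1.275 = 191.1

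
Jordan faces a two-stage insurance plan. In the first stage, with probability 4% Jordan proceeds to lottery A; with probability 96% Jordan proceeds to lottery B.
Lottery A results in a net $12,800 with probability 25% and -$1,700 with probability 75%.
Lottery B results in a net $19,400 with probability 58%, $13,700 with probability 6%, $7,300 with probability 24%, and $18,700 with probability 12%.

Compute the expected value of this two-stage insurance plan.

EV(A) = 0.25 × 12800 + 0.75 × (-1700) = 3200 − 1275 = 1925
EV(B) = 0.58 × 19400 + 0.06 × 13700 + 0.24 × 7300 + 0.12 × 18700 = 11252 + 822 + 1752 + 2244 = 16070
Overall = 0.04 × 1925 + 0.96 × 16070 = 77 + 15427.2 = 15504.2

$15,504.20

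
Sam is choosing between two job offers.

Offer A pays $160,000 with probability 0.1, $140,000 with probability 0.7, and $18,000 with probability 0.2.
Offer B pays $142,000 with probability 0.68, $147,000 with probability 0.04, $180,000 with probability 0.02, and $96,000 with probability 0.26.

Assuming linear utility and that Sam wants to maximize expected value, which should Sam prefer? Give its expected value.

Offer B ($131,000)

Offer A = 0.1 × 160000 + 0.7 × 140000 + 0.2 × 18000 = 16000 + 98000 + 3600 = 117600
Offer B = 0.68 × 142000 + 0.04 × 147000 + 0.02 × 180000 + 0.26 × 96000 = 96560 + 5880 + 3600 + 24960 = 131000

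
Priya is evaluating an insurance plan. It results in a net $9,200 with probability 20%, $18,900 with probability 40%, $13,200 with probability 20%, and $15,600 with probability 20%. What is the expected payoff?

$15,160

EV = 0.2 × 9200 + 0.4 × 18900 + 0.2 × 13200 + 0.2 × 15600 = 1840 + 7560 + 2640 + 3120 = 15160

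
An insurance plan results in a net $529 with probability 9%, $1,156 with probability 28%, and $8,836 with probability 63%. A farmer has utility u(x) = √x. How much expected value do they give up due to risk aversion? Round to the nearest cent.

$923.91

E[u] = 0.09·√529 + 0.28·√1156 + 0.63·√8836 = 0.09·23 + 0.28·34 + 0.63·94 = 70.81
CE = (70.81)² = 5014.0561
Risk premium = EV − CE = 5937.97 − 5014.0561 = 923.9139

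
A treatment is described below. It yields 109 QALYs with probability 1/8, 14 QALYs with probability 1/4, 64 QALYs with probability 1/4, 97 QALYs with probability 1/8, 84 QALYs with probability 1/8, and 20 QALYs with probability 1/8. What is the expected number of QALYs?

EV = 1/8 × 109 + 1/4 × 14 + 1/4 × 64 + 1/8 × 97 + 1/8 × 84 + 1/8 × 20 = 13.625 + 3.5 + 16 + 12.125 + 10.5 + 2.5 = 58.25

58.25 QALYs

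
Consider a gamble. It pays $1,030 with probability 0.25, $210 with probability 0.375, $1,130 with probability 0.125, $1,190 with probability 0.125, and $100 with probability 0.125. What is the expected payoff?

$638.75

EV = 0.25 × 1030 + 0.375 × 210 + 0.125 × 1130 + 0.125 × 1190 + 0.125 × 100 = 257.5 + 78.75 + 141.25 + 148.75 + 12.5 = 638.75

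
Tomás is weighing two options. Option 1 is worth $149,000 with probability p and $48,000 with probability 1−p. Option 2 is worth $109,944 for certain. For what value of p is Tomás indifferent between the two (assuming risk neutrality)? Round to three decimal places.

p·149000 + (1−p)·48000 = 109944
101000p + 48000 = 109944
p = (109944 − 48000) / 101000

p = 0.613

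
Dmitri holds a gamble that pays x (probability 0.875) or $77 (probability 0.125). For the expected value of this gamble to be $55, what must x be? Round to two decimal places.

x = $51.86

0.875·x + 0.125·77 = 55
0.875·x = 55 − 9.625 = 45.375
x = 45.375 / 0.875 = 51.8571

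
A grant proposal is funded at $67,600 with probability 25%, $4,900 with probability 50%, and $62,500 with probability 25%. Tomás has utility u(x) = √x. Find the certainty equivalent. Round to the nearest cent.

E[u] = 0.25·√67600 + 0.5·√4900 + 0.25·√62500 = 0.25·260 + 0.5·70 + 0.25·250 = 162.5
CE = (162.5)² = 26406.25

$26,406.25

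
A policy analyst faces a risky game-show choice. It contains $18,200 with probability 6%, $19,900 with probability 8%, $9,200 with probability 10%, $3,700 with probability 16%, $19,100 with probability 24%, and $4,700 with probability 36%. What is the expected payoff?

$10,472

EV = 0.06 × 18200 + 0.08 × 19900 + 0.1 × 9200 + 0.16 × 3700 + 0.24 × 19100 + 0.36 × 4700 = 1092 + 1592 + 920 + 592 + 4584 + 1692 = 10472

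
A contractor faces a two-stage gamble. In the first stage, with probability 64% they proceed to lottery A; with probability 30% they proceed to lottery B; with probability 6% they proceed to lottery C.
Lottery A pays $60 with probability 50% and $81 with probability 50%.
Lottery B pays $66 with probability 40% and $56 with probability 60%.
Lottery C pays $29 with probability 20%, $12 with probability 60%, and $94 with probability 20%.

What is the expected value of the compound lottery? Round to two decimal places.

$65.03

EV(A) = 0.5 × 60 + 0.5 × 81 = 30 + 40.5 = 70.5
EV(B) = 0.4 × 66 + 0.6 × 56 = 26.4 + 33.6 = 60
EV(C) = 0.2 × 29 + 0.6 × 12 + 0.2 × 94 = 5.8 + 7.2 + 18.8 = 31.8
Overall = 0.64 × 70.5 + 0.3 × 60 + 0.06 × 31.8 = 45.12 + 18 + 1.908 = 65.028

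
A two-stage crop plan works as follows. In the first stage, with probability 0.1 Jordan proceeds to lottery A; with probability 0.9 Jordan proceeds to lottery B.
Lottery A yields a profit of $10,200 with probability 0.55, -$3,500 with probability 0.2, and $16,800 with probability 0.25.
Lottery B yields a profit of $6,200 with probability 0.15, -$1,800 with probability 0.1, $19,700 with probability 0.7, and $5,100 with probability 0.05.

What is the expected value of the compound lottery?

$14,226.50

EV(A) = 0.55 × 10200 + 0.2 × (-3500) + 0.25 × 16800 = 5610 − 700 + 4200 = 9110
EV(B) = 0.15 × 6200 + 0.1 × (-1800) + 0.7 × 19700 + 0.05 × 5100 = 930 − 180 + 13790 + 255 = 14795
Overall = 0.1 × 9110 + 0.9 × 14795 = 911 + 13315.5 = 14226.5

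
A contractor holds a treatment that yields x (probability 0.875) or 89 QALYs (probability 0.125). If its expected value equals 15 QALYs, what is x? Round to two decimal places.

0.875·x + 0.125·89 = 15
0.875·x = 15 − 11.125 = 3.875
x = 3.875 / 0.875 = 4.4286

x = 4.43 QALYs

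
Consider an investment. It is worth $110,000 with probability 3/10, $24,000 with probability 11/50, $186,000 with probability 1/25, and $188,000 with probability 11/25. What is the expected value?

EV = 3/10 × 110000 + 11/50 × 24000 + 1/25 × 186000 + 11/25 × 188000 = 33000 + 5280 + 7440 + 82720 = 128440

$128,440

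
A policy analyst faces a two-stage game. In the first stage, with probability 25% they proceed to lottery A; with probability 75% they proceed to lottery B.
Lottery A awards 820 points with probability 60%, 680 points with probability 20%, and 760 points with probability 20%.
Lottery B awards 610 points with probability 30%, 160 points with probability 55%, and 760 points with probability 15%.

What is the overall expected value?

483.75 points

EV(A) = 0.6 × 820 + 0.2 × 680 + 0.2 × 760 = 492 + 136 + 152 = 780
EV(B) = 0.3 × 610 + 0.55 × 160 + 0.15 × 760 = 183 + 88 + 114 = 385
Overall = 0.25 × 780 + 0.75 × 385 = 195 + 288.75 = 483.75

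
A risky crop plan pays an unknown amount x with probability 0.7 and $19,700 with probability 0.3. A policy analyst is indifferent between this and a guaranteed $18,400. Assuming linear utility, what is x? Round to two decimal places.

0.7·x + 0.3·19700 = 18400
0.7·x = 18400 − 5910 = 12490
x = 12490 / 0.7 = 17842.8571

x = $17,842.86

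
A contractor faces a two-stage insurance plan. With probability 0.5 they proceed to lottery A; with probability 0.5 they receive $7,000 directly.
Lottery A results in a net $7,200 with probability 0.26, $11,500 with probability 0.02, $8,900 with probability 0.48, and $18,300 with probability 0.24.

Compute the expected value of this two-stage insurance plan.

$8,883

EV(A) = 0.26 × 7200 + 0.02 × 11500 + 0.48 × 8900 + 0.24 × 18300 = 1872 + 230 + 4272 + 4392 = 10766
Branch B: 7000 (certain)
Overall = 0.5 × 10766 + 0.5 × 7000 = 5383 + 3500 = 8883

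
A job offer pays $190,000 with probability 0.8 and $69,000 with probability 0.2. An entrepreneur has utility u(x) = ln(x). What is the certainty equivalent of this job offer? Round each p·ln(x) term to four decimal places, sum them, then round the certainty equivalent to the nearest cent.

$155,158.12

E[u] = 0.8·ln(190000) + 0.2·ln(69000) = 9.7238 + 2.2284 = 11.9522
CE = e^11.9522 ≈ 155158.12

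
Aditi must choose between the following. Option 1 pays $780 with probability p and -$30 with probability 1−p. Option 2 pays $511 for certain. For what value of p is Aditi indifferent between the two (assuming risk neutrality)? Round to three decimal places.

p·780 + (1−p)·(-30) = 511
810p − 30 = 511
p = (511 + 30) / 810

p = 0.668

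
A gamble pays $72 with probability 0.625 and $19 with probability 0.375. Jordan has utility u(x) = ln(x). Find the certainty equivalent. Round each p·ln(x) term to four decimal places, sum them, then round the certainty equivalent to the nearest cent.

$43.69

E[u] = 0.625·ln(72) + 0.375·ln(19) = 2.6729 + 1.1042 = 3.7771
CE = e^3.7771 ≈ 43.69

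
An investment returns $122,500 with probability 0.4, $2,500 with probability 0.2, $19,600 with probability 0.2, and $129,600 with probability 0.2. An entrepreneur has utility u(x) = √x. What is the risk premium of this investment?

$16,840

E[u] = 0.4·√122500 + 0.2·√2500 + 0.2·√19600 + 0.2·√129600 = 0.4·350 + 0.2·50 + 0.2·140 + 0.2·360 = 250
CE = (250)² = 62500
Risk premium = EV − CE = 79340 − 62500 = 16840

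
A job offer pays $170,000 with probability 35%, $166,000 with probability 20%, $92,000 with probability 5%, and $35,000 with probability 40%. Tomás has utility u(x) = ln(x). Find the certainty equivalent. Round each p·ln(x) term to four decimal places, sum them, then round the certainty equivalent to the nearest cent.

E[u] = 0.35·ln(170000) + 0.2·ln(166000) + 0.05·ln(92000) + 0.4·ln(35000) = 4.2152 + 2.4039 + 0.5715 + 4.1852 = 11.3758
CE = e^11.3758 ≈ 87186.08

$87,186.08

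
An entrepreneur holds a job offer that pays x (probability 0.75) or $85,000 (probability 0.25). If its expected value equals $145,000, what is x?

x = $165,000

0.75·x + 0.25·85000 = 145000
0.75·x = 145000 − 21250 = 123750
x = 123750 / 0.75 = 165000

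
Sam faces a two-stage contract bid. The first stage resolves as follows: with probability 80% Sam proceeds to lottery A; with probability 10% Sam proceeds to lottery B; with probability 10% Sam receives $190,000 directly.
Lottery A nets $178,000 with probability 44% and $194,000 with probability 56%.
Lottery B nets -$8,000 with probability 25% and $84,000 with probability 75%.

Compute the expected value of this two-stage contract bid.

EV(A) = 0.44 × 178000 + 0.56 × 194000 = 78320 + 108640 = 186960
EV(B) = 0.25 × (-8000) + 0.75 × 84000 = -2000 + 63000 = 61000
Branch C: 190000 (certain)
Overall = 0.8 × 186960 + 0.1 × 61000 + 0.1 × 190000 = 149568 + 6100 + 19000 = 174668

$174,668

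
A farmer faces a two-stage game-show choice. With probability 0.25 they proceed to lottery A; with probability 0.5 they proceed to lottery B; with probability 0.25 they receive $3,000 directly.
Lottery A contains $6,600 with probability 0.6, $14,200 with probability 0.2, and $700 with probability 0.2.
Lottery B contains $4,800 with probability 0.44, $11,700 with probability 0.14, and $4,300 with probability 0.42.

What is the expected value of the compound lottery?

EV(A) = 0.6 × 6600 + 0.2 × 14200 + 0.2 × 700 = 3960 + 2840 + 140 = 6940
EV(B) = 0.44 × 4800 + 0.14 × 11700 + 0.42 × 4300 = 2112 + 1638 + 1806 = 5556
Branch C: 3000 (certain)
Overall = 0.25 × 6940 + 0.5 × 5556 + 0.25 × 3000 = 1735 + 2778 + 750 = 5263

$5,263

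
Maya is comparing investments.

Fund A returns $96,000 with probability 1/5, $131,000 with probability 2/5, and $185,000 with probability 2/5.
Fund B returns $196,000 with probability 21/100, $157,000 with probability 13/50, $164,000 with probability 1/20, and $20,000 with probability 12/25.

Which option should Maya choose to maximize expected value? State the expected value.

Fund A ($145,600)

Fund A = 1/5 × 96000 + 2/5 × 131000 + 2/5 × 185000 = 19200 + 52400 + 74000 = 145600
Fund B = 21/100 × 196000 + 13/50 × 157000 + 1/20 × 164000 + 12/25 × 20000 = 41160 + 40820 + 8200 + 9600 = 99780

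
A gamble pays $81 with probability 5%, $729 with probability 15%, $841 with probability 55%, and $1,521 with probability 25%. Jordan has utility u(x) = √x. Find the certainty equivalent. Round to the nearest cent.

$912.04

E[u] = 0.05·√81 + 0.15·√729 + 0.55·√841 + 0.25·√1521 = 0.05·9 + 0.15·27 + 0.55·29 + 0.25·39 = 30.2
CE = (30.2)² = 912.04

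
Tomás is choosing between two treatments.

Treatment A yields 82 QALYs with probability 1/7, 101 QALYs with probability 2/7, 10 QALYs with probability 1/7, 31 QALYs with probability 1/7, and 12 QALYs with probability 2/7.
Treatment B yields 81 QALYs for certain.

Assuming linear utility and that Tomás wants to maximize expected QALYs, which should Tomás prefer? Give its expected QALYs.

Treatment B (81 QALYs)

Treatment A = 1/7 × 82 + 2/7 × 101 + 1/7 × 10 + 1/7 × 31 + 2/7 × 12 = 11.7143 + 28.8571 + 1.4286 + 4.4286 + 3.4286 = 49.8571
Treatment B: 81 (certain)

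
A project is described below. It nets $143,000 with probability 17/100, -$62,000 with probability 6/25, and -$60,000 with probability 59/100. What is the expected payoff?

-$25,970

EV = 17/100 × 143000 + 6/25 × (-62000) + 59/100 × (-60000) = 24310 − 14880 − 35400 = -25970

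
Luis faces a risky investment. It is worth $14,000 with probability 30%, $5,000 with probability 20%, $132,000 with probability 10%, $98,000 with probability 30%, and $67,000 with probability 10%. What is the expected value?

EV = 0.3 × 14000 + 0.2 × 5000 + 0.1 × 132000 + 0.3 × 98000 + 0.1 × 67000 = 4200 + 1000 + 13200 + 29400 + 6700 = 54500

$54,500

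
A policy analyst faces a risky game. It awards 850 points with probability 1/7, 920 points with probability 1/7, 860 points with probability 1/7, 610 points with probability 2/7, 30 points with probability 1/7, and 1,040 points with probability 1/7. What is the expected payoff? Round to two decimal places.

702.86 points

EV = 1/7 × 850 + 1/7 × 920 + 1/7 × 860 + 2/7 × 610 + 1/7 × 30 + 1/7 × 1040 = 121.4286 + 131.4286 + 122.8571 + 174.2857 + 4.2857 + 148.5714 = 702.8571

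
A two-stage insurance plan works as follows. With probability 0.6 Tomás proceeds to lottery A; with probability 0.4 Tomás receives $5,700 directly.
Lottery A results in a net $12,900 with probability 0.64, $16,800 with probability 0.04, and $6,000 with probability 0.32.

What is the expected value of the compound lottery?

$8,788.80

EV(A) = 0.64 × 12900 + 0.04 × 16800 + 0.32 × 6000 = 8256 + 672 + 1920 = 10848
Branch B: 5700 (certain)
Overall = 0.6 × 10848 + 0.4 × 5700 = 6508.8 + 2280 = 8788.8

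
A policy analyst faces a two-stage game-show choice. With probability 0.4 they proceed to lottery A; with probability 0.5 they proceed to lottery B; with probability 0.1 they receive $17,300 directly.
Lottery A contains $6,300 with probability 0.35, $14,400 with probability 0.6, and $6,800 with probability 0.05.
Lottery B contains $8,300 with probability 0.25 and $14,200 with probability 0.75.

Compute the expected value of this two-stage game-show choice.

$12,566.50

EV(A) = 0.35 × 6300 + 0.6 × 14400 + 0.05 × 6800 = 2205 + 8640 + 340 = 11185
EV(B) = 0.25 × 8300 + 0.75 × 14200 = 2075 + 10650 = 12725
Branch C: 17300 (certain)
Overall = 0.4 × 11185 + 0.5 × 12725 + 0.1 × 17300 = 4474 + 6362.5 + 1730 = 12566.5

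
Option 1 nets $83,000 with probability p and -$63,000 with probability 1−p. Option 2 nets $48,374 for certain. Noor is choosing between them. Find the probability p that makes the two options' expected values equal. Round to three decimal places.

p = 0.763

p·83000 + (1−p)·(-63000) = 48374
146000p − 63000 = 48374
p = (48374 + 63000) / 146000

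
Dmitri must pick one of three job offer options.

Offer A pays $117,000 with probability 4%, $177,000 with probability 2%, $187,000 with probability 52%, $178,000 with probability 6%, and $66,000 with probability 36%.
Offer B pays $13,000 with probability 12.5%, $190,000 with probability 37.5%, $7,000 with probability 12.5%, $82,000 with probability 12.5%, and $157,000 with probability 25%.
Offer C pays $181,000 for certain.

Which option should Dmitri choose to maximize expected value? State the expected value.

Offer A = 0.04 × 117000 + 0.02 × 177000 + 0.52 × 187000 + 0.06 × 178000 + 0.36 × 66000 = 4680 + 3540 + 97240 + 10680 + 23760 = 139900
Offer B = 0.125 × 13000 + 0.375 × 190000 + 0.125 × 7000 + 0.125 × 82000 + 0.25 × 157000 = 1625 + 71250 + 875 + 10250 + 39250 = 123250
Offer C: 181000 (certain)

Offer C ($181,000)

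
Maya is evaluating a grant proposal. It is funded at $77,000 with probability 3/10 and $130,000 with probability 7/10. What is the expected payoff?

EV = 3/10 × 77000 + 7/10 × 130000 = 23100 + 91000 = 114100

$114,100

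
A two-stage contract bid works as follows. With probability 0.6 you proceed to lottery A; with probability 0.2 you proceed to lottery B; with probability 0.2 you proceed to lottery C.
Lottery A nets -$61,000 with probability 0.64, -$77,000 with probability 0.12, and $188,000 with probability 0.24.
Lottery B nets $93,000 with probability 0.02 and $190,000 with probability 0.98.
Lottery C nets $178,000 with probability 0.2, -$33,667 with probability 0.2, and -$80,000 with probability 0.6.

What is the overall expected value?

$31,889.32

EV(A) = 0.64 × (-61000) + 0.12 × (-77000) + 0.24 × 188000 = -39040 − 9240 + 45120 = -3160
EV(B) = 0.02 × 93000 + 0.98 × 190000 = 1860 + 186200 = 188060
EV(C) = 0.2 × 178000 + 0.2 × (-33667) + 0.6 × (-80000) = 35600 − 6733.4 − 48000 = -19133.4
Overall = 0.6 × (-3160) + 0.2 × 188060 + 0.2 × (-19133.4) = -1896 + 37612 − 3826.68 = 31889.32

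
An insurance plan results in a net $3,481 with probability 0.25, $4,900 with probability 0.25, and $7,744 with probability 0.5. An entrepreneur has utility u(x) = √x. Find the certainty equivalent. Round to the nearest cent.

E[u] = 0.25·√3481 + 0.25·√4900 + 0.5·√7744 = 0.25·59 + 0.25·70 + 0.5·88 = 76.25
CE = (76.25)² = 5814.0625

$5,814.06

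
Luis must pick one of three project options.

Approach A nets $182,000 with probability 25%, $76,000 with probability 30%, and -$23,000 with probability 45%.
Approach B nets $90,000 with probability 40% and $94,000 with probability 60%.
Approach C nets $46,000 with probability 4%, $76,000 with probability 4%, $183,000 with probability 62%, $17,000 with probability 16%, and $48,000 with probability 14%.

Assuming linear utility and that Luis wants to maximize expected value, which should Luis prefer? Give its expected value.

Approach C ($127,780)

Approach A = 0.25 × 182000 + 0.3 × 76000 + 0.45 × (-23000) = 45500 + 22800 − 10350 = 57950
Approach B = 0.4 × 90000 + 0.6 × 94000 = 36000 + 56400 = 92400
Approach C = 0.04 × 46000 + 0.04 × 76000 + 0.62 × 183000 + 0.16 × 17000 + 0.14 × 48000 = 1840 + 3040 + 113460 + 2720 + 6720 = 127780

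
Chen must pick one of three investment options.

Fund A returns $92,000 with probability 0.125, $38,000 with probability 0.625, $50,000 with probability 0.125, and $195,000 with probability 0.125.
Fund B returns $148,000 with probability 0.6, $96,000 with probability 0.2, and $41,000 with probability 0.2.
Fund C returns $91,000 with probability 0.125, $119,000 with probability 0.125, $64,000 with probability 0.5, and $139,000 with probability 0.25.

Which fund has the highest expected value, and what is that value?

Fund A = 0.125 × 92000 + 0.625 × 38000 + 0.125 × 50000 + 0.125 × 195000 = 11500 + 23750 + 6250 + 24375 = 65875
Fund B = 0.6 × 148000 + 0.2 × 96000 + 0.2 × 41000 = 88800 + 19200 + 8200 = 116200
Fund C = 0.125 × 91000 + 0.125 × 119000 + 0.5 × 64000 + 0.25 × 139000 = 11375 + 14875 + 32000 + 34750 = 93000

Fund B ($116,200)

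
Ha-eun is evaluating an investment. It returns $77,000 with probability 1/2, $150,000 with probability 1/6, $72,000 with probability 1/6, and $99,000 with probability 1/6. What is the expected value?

EV = 1/2 × 77000 + 1/6 × 150000 + 1/6 × 72000 + 1/6 × 99000 = 38500 + 25000 + 12000 + 16500 = 92000

$92,000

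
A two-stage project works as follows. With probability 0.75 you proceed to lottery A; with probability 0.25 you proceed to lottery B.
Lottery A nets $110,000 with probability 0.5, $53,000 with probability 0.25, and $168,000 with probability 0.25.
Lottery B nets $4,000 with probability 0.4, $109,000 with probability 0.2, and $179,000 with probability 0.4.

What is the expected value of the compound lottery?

$106,437.50

EV(A) = 0.5 × 110000 + 0.25 × 53000 + 0.25 × 168000 = 55000 + 13250 + 42000 = 110250
EV(B) = 0.4 × 4000 + 0.2 × 109000 + 0.4 × 179000 = 1600 + 21800 + 71600 = 95000
Overall = 0.75 × 110250 + 0.25 × 95000 = 82687.5 + 23750 = 106437.5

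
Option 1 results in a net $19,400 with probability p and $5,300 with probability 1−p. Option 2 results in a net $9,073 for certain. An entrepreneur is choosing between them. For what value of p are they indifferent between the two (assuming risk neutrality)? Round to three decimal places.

p = 0.268

p·19400 + (1−p)·5300 = 9073
14100p + 5300 = 9073
p = (9073 − 5300) / 14100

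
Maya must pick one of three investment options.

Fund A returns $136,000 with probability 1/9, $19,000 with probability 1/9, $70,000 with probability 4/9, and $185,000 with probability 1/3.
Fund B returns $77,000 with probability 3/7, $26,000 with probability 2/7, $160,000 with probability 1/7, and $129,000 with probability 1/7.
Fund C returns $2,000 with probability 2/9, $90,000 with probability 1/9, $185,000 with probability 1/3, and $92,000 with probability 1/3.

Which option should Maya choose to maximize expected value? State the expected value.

Fund A = 1/9 × 136000 + 1/9 × 19000 + 4/9 × 70000 + 1/3 × 185000 = 15111.1111 + 2111.1111 + 31111.1111 + 61666.6667 = 110000
Fund B = 3/7 × 77000 + 2/7 × 26000 + 1/7 × 160000 + 1/7 × 129000 = 33000 + 7428.5714 + 22857.1429 + 18428.5714 = 81714.2857
Fund C = 2/9 × 2000 + 1/9 × 90000 + 1/3 × 185000 + 1/3 × 92000 = 444.4444 + 10000 + 61666.6667 + 30666.6667 = 102777.7778

Fund A ($110,000)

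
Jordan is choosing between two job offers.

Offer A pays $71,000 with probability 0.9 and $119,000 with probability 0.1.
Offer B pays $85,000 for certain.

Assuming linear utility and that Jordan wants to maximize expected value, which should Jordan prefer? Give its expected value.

Offer B ($85,000)

Offer A = 0.9 × 71000 + 0.1 × 119000 = 63900 + 11900 = 75800
Offer B: 85000 (certain)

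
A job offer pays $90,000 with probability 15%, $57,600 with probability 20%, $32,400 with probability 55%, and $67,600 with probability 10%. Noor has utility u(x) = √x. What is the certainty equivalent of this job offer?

E[u] = 0.15·√90000 + 0.2·√57600 + 0.55·√32400 + 0.1·√67600 = 0.15·300 + 0.2·240 + 0.55·180 + 0.1·260 = 218
CE = (218)² = 47524

$47,524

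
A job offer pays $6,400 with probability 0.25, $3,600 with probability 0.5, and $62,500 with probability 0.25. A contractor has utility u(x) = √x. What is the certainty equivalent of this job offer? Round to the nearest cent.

E[u] = 0.25·√6400 + 0.5·√3600 + 0.25·√62500 = 0.25·80 + 0.5·60 + 0.25·250 = 112.5
CE = (112.5)² = 12656.25

$12,656.25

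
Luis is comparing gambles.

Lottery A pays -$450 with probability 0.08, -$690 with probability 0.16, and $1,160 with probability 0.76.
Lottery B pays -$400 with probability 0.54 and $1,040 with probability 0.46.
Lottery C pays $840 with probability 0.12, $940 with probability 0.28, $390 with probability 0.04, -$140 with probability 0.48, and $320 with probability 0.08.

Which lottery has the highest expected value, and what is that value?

Lottery A ($735.20)

Lottery A = 0.08 × (-450) + 0.16 × (-690) + 0.76 × 1160 = -36 − 110.4 + 881.6 = 735.2
Lottery B = 0.54 × (-400) + 0.46 × 1040 = -216 + 478.4 = 262.4
Lottery C = 0.12 × 840 + 0.28 × 940 + 0.04 × 390 + 0.48 × (-140) + 0.08 × 320 = 100.8 + 263.2 + 15.6 − 67.2 + 25.6 = 338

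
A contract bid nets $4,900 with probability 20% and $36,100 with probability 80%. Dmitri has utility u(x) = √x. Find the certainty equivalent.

$27,556

E[u] = 0.2·√4900 + 0.8·√36100 = 0.2·70 + 0.8·190 = 166
CE = (166)² = 27556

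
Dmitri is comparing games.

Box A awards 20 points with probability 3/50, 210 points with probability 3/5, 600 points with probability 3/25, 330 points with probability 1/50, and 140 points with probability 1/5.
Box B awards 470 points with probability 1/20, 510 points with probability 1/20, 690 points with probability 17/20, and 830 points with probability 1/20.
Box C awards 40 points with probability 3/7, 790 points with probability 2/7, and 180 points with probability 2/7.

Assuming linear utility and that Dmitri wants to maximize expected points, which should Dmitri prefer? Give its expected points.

Box A = 3/50 × 20 + 3/5 × 210 + 3/25 × 600 + 1/50 × 330 + 1/5 × 140 = 1.2 + 126 + 72 + 6.6 + 28 = 233.8
Box B = 1/20 × 470 + 1/20 × 510 + 17/20 × 690 + 1/20 × 830 = 23.5 + 25.5 + 586.5 + 41.5 = 677
Box C = 3/7 × 40 + 2/7 × 790 + 2/7 × 180 = 17.1429 + 225.7143 + 51.4286 = 294.2857

Box B (677 points)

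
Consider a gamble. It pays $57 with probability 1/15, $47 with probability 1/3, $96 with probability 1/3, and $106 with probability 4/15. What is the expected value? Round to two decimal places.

EV = 1/15 × 57 + 1/3 × 47 + 1/3 × 96 + 4/15 × 106 = 3.8 + 15.6667 + 32 + 28.2667 = 79.7333

$79.73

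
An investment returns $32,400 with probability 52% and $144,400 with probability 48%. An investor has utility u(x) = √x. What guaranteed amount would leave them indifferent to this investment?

E[u] = 0.52·√32400 + 0.48·√144400 = 0.52·180 + 0.48·380 = 276
CE = (276)² = 76176

$76,176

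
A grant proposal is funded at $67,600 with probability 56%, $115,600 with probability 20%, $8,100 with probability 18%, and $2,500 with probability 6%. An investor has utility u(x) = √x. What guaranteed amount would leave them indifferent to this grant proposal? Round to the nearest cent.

$54,195.84

E[u] = 0.56·√67600 + 0.2·√115600 + 0.18·√8100 + 0.06·√2500 = 0.56·260 + 0.2·340 + 0.18·90 + 0.06·50 = 232.8
CE = (232.8)² = 54195.84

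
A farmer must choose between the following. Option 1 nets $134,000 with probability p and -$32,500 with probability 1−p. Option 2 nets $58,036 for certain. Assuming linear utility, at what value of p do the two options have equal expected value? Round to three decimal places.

p·134000 + (1−p)·(-32500) = 58036
166500p − 32500 = 58036
p = (58036 + 32500) / 166500

p = 0.544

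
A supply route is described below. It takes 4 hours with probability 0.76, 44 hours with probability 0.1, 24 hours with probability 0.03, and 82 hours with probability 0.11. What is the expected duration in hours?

17.18 hours

EV = 0.76 × 4 + 0.1 × 44 + 0.03 × 24 + 0.11 × 82 = 3.04 + 4.4 + 0.72 + 9.02 = 17.18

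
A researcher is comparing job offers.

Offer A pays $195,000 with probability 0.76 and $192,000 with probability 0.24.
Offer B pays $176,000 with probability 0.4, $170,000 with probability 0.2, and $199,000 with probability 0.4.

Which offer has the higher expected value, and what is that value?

Offer A = 0.76 × 195000 + 0.24 × 192000 = 148200 + 46080 = 194280
Offer B = 0.4 × 176000 + 0.2 × 170000 + 0.4 × 199000 = 70400 + 34000 + 79600 = 184000

Offer A ($194,280)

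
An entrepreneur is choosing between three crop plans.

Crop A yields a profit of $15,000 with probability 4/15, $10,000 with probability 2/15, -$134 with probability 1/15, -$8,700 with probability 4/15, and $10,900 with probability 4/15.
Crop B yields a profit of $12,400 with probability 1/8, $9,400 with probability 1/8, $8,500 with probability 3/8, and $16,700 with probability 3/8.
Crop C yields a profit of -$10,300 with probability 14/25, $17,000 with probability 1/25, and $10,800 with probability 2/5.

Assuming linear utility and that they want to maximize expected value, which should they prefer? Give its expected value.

Crop A = 4/15 × 15000 + 2/15 × 10000 + 1/15 × (-134) + 4/15 × (-8700) + 4/15 × 10900 = 4000 + 1333.3333 − 8.9333 − 2320 + 2906.6667 = 5911.0667
Crop B = 1/8 × 12400 + 1/8 × 9400 + 3/8 × 8500 + 3/8 × 16700 = 1550 + 1175 + 3187.5 + 6262.5 = 12175
Crop C = 14/25 × (-10300) + 1/25 × 17000 + 2/5 × 10800 = -5768 + 680 + 4320 = -768

Crop B ($12,175)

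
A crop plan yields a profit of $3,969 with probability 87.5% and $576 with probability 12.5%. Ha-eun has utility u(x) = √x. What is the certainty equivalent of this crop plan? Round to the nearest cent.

E[u] = 0.875·√3969 + 0.125·√576 = 0.875·63 + 0.125·24 = 58.125
CE = (58.125)² = 3378.515625

$3,378.52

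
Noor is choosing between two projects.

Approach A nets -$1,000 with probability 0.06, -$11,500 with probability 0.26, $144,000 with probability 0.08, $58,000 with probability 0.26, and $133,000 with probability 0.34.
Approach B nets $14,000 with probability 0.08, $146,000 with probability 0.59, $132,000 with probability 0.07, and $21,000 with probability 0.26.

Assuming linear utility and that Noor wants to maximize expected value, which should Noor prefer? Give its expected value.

Approach B ($101,960)

Approach A = 0.06 × (-1000) + 0.26 × (-11500) + 0.08 × 144000 + 0.26 × 58000 + 0.34 × 133000 = -60 − 2990 + 11520 + 15080 + 45220 = 68770
Approach B = 0.08 × 14000 + 0.59 × 146000 + 0.07 × 132000 + 0.26 × 21000 = 1120 + 86140 + 9240 + 5460 = 101960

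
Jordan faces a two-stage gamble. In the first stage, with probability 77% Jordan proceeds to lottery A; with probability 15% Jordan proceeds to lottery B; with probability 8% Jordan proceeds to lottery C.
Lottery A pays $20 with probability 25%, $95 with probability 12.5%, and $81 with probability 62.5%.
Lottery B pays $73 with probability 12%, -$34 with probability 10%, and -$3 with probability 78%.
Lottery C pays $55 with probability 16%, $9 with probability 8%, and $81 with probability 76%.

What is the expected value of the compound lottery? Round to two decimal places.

EV(A) = 0.25 × 20 + 0.125 × 95 + 0.625 × 81 = 5 + 11.875 + 50.625 = 67.5
EV(B) = 0.12 × 73 + 0.1 × (-34) + 0.78 × (-3) = 8.76 − 3.4 − 2.34 = 3.02
EV(C) = 0.16 × 55 + 0.08 × 9 + 0.76 × 81 = 8.8 + 0.72 + 61.56 = 71.08
Overall = 0.77 × 67.5 + 0.15 × 3.02 + 0.08 × 71.08 = 51.975 + 0.453 + 5.6864 = 58.1144

$58.11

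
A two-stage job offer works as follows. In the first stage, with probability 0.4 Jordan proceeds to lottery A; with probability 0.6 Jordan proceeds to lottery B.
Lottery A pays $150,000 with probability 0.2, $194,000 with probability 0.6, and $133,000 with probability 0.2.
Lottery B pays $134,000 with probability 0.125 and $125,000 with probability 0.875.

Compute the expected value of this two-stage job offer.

EV(A) = 0.2 × 150000 + 0.6 × 194000 + 0.2 × 133000 = 30000 + 116400 + 26600 = 173000
EV(B) = 0.125 × 134000 + 0.875 × 125000 = 16750 + 109375 = 126125
Overall = 0.4 × 173000 + 0.6 × 126125 = 69200 + 75675 = 144875

$144,875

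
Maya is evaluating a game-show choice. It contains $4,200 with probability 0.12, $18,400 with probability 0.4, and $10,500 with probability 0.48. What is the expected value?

$12,904

EV = 0.12 × 4200 + 0.4 × 18400 + 0.48 × 10500 = 504 + 7360 + 5040 = 12904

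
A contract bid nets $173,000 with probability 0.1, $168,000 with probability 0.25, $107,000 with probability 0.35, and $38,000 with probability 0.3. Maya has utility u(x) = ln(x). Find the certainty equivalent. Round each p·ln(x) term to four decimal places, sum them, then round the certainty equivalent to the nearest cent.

E[u] = 0.1·ln(173000) + 0.25·ln(168000) + 0.35·ln(107000) + 0.3·ln(38000) = 1.2061 + 3.0079 + 4.0532 + 3.1636 = 11.4308
CE = e^11.4308 ≈ 92115.64

$92,115.64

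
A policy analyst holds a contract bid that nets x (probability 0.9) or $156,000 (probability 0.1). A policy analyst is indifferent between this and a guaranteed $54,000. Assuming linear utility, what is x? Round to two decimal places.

x = $42,666.67

0.9·x + 0.1·156000 = 54000
0.9·x = 54000 − 15600 = 38400
x = 38400 / 0.9 = 42666.6667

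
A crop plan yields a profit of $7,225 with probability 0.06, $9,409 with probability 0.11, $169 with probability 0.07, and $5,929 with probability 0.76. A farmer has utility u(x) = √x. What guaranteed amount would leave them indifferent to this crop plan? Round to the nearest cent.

$5,655.04

E[u] = 0.06·√7225 + 0.11·√9409 + 0.07·√169 + 0.76·√5929 = 0.06·85 + 0.11·97 + 0.07·13 + 0.76·77 = 75.2
CE = (75.2)² = 5655.04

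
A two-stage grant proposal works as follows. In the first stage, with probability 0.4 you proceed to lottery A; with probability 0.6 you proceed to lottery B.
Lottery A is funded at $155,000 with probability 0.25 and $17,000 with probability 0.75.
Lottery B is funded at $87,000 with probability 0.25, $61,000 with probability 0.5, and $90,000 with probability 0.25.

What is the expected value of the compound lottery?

EV(A) = 0.25 × 155000 + 0.75 × 17000 = 38750 + 12750 = 51500
EV(B) = 0.25 × 87000 + 0.5 × 61000 + 0.25 × 90000 = 21750 + 30500 + 22500 = 74750
Overall = 0.4 × 51500 + 0.6 × 74750 = 20600 + 44850 = 65450

$65,450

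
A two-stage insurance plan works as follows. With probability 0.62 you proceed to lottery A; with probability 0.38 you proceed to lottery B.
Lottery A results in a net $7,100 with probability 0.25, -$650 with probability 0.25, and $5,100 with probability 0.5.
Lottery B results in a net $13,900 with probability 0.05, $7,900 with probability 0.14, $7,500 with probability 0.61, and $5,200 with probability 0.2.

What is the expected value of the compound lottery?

EV(A) = 0.25 × 7100 + 0.25 × (-650) + 0.5 × 5100 = 1775 − 162.5 + 2550 = 4162.5
EV(B) = 0.05 × 13900 + 0.14 × 7900 + 0.61 × 7500 + 0.2 × 5200 = 695 + 1106 + 4575 + 1040 = 7416
Overall = 0.62 × 4162.5 + 0.38 × 7416 = 2580.75 + 2818.08 = 5398.83

$5,398.83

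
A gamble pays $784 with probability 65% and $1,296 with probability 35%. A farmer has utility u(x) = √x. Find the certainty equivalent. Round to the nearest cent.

E[u] = 0.65·√784 + 0.35·√1296 = 0.65·28 + 0.35·36 = 30.8
CE = (30.8)² = 948.64

$948.64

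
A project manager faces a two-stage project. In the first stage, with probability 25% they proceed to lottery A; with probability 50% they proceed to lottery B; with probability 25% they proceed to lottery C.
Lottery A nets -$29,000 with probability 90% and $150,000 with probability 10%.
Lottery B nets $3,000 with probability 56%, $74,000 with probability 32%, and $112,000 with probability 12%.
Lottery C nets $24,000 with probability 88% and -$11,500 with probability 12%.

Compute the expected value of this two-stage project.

EV(A) = 0.9 × (-29000) + 0.1 × 150000 = -26100 + 15000 = -11100
EV(B) = 0.56 × 3000 + 0.32 × 74000 + 0.12 × 112000 = 1680 + 23680 + 13440 = 38800
EV(C) = 0.88 × 24000 + 0.12 × (-11500) = 21120 − 1380 = 19740
Overall = 0.25 × (-11100) + 0.5 × 38800 + 0.25 × 19740 = -2775 + 19400 + 4935 = 21560

$21,560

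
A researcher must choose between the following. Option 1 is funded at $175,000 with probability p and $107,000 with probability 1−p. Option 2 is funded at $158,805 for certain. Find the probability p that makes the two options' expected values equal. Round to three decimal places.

p = 0.762

p·175000 + (1−p)·107000 = 158805
68000p + 107000 = 158805
p = (158805 − 107000) / 68000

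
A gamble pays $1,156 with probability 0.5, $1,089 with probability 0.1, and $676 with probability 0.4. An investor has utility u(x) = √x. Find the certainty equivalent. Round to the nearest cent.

$942.49

E[u] = 0.5·√1156 + 0.1·√1089 + 0.4·√676 = 0.5·34 + 0.1·33 + 0.4·26 = 30.7
CE = (30.7)² = 942.49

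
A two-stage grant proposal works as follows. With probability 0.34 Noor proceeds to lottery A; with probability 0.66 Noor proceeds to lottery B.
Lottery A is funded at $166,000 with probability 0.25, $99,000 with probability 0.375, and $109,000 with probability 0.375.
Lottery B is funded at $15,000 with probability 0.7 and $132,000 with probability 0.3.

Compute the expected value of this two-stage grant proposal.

$73,696

EV(A) = 0.25 × 166000 + 0.375 × 99000 + 0.375 × 109000 = 41500 + 37125 + 40875 = 119500
EV(B) = 0.7 × 15000 + 0.3 × 132000 = 10500 + 39600 = 50100
Overall = 0.34 × 119500 + 0.66 × 50100 = 40630 + 33066 = 73696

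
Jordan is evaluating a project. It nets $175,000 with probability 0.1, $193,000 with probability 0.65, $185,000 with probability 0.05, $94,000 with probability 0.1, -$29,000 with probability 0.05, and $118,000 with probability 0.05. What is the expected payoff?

$166,050

EV = 0.1 × 175000 + 0.65 × 193000 + 0.05 × 185000 + 0.1 × 94000 + 0.05 × (-29000) + 0.05 × 118000 = 17500 + 125450 + 9250 + 9400 − 1450 + 5900 = 166050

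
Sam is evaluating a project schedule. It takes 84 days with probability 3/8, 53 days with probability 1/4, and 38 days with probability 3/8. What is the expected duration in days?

59 days

EV = 3/8 × 84 + 1/4 × 53 + 3/8 × 38 = 31.5 + 13.25 + 14.25 = 59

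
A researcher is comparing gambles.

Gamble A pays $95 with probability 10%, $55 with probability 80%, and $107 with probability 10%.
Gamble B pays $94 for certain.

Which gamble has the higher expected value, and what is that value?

Gamble B ($94)

Gamble A = 0.1 × 95 + 0.8 × 55 + 0.1 × 107 = 9.5 + 44 + 10.7 = 64.2
Gamble B: 94 (certain)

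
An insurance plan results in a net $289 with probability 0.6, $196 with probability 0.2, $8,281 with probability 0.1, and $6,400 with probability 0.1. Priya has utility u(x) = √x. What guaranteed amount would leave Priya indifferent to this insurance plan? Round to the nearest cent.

$906.01

E[u] = 0.6·√289 + 0.2·√196 + 0.1·√8281 + 0.1·√6400 = 0.6·17 + 0.2·14 + 0.1·91 + 0.1·80 = 30.1
CE = (30.1)² = 906.01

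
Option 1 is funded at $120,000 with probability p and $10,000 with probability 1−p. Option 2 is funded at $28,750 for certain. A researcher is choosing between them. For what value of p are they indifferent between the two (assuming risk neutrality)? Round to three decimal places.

p = 0.170

p·120000 + (1−p)·10000 = 28750
110000p + 10000 = 28750
p = (28750 − 10000) / 110000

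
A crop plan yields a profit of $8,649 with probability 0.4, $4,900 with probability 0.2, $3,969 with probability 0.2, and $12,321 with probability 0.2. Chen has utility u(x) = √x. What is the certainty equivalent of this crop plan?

$7,396

E[u] = 0.4·√8649 + 0.2·√4900 + 0.2·√3969 + 0.2·√12321 = 0.4·93 + 0.2·70 + 0.2·63 + 0.2·111 = 86
CE = (86)² = 7396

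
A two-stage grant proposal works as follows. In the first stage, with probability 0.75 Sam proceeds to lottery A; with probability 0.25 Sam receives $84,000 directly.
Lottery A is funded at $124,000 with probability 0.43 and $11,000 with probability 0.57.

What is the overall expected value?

$65,692.50

EV(A) = 0.43 × 124000 + 0.57 × 11000 = 53320 + 6270 = 59590
Branch B: 84000 (certain)
Overall = 0.75 × 59590 + 0.25 × 84000 = 44692.5 + 21000 = 65692.5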